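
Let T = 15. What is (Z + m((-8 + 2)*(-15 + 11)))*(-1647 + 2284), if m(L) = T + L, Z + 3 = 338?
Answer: 238238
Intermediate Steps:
Z = 335 (Z = -3 + 338 = 335)
m(L) = 15 + L
(Z + m((-8 + 2)*(-15 + 11)))*(-1647 + 2284) = (335 + (15 + (-8 + 2)*(-15 + 11)))*(-1647 + 2284) = (335 + (15 - 6*(-4)))*637 = (335 + (15 + 24))*637 = (335 + 39)*637 = 374*637 = 238238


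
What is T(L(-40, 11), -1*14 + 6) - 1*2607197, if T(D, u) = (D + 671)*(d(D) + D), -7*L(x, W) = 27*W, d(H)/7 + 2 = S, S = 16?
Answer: -126041053/49 ≈ -2.5723e+6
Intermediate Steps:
d(H) = 98 (d(H) = -14 + 7*16 = -14 + 112 = 98)
L(x, W) = -27*W/7
T(D, u) = (98 + D)*(671 + D) (T(D, u) = (D + 671)*(98 + D) = (671 + D)*(98 + D) = (98 + D)*(671 + D))
T(L(-40, 11), -1*14 + 6) - 1*2607197 = (65758 + (-27/7*11)² + 769*(-27/7*11)) - 1*2607197 = (65758 + (-297/7)² + 769*(-297/7)) - 2607197 = (65758 + 88209/49 - 228393/7) - 2607197 = 1711600/49 - 2607197 = -126041053/49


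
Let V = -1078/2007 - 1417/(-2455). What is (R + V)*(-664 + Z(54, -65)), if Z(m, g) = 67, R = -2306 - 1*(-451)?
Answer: 1818806418454/1642395 ≈ 1.1074e+6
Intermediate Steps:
R = -1855 (R = -2306 + 451 = -1855)
V = 197429/4927185 (V = -1078*1/2007 - 1417*(-1/2455) = -1078/2007 + 1417/2455 = 197429/4927185 ≈ 0.040069)
(R + V)*(-664 + Z(54, -65)) = (-1855 + 197429/4927185)*(-664 + 67) = -9139730746/4927185*(-597) = 1818806418454/1642395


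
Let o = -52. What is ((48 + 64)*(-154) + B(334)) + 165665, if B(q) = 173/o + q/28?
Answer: 54026919/364 ≈ 1.4843e+5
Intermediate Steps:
B(q) = -173/52 + q/28 (B(q) = 173/(-52) + q/28 = 173*(-1/52) + q*(1/28) = -173/52 + q/28)
((48 + 64)*(-154) + B(334)) + 165665 = ((48 + 64)*(-154) + (-173/52 + (1/28)*334)) + 165665 = (112*(-154) + (-173/52 + 167/14)) + 165665 = (-17248 + 3131/364) + 165665 = -6275141/364 + 165665 = 54026919/364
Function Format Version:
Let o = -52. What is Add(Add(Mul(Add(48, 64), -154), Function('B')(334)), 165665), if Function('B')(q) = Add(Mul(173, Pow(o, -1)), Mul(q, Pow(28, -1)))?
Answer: Rational(54026919, 364) ≈ 1.4843e+5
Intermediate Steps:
Function('B')(q) = Add(Rational(-173, 52), Mul(Rational(1, 28), q)) (Function('B')(q) = Add(Mul(173, Pow(-52, -1)), Mul(q, Pow(28, -1))) = Add(Mul(173, Rational(-1, 52)), Mul(q, Rational(1, 28))) = Add(Rational(-173, 52), Mul(Rational(1, 28), q)))
Add(Add(Mul(Add(48, 64), -154), Function('B')(334)), 165665) = Add(Add(Mul(Add(48, 64), -154), Add(Rational(-173, 52), Mul(Rational(1, 28), 334))), 165665) = Add(Add(Mul(112, -154), Add(Rational(-173, 52), Rational(167, 14))), 165665) = Add(Add(-17248, Rational(3131, 364)), 165665) = Add(Rational(-6275141, 364), 165665) = Rational(54026919, 364)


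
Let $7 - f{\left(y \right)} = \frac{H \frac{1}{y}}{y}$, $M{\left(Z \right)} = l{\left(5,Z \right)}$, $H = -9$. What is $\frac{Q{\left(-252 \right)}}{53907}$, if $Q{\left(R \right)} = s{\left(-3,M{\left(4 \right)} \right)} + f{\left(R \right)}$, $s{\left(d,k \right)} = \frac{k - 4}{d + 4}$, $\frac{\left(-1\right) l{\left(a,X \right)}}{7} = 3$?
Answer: $- \frac{7471}{22374576} \approx -0.00033391$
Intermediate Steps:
$l{\left(a,X \right)} = -21$ ($l{\left(a,X \right)} = \left(-7\right) 3 = -21$)
$M{\left(Z \right)} = -21$
$s{\left(d,k \right)} = \frac{-4 + k}{4 + d}$
$f{\left(y \right)} = 7 + \frac{9}{y^{2}}$ ($f{\left(y \right)} = 7 - \frac{\left(-9\right) \frac{1}{y}}{y} = 7 - - \frac{9}{y^{2}} = 7 + \frac{9}{y^{2}}$)
$Q{\left(R \right)} = -18 + \frac{9}{R^{2}}$ ($Q{\left(R \right)} = \frac{-4 - 21}{4 - 3} + \left(7 + \frac{9}{R^{2}}\right) = 1^{-1} \left(-25\right) + \left(7 + \frac{9}{R^{2}}\right) = 1 \left(-25\right) + \left(7 + \frac{9}{R^{2}}\right) = -25 + \left(7 + \frac{9}{R^{2}}\right) = -18 + \frac{9}{R^{2}}$)
$\frac{Q{\left(-252 \right)}}{53907} = \frac{-18 + \frac{9}{63504}}{53907} = \left(-18 + 9 \cdot \frac{1}{63504}\right) \frac{1}{53907} = \left(-18 + \frac{1}{7056}\right) \frac{1}{53907} = \left(- \frac{127007}{7056}\right) \frac{1}{53907} = - \frac{7471}{22374576}$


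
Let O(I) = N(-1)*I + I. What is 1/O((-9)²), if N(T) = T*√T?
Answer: 1/162 + I/162 ≈ 0.0061728 + 0.0061728*I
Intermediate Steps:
N(T) = T^(3/2)
O(I) = I - I*I (O(I) = (-1)^(3/2)*I + I = (-I)*I + I = -I*I + I = I - I*I)
1/O((-9)²) = 1/((-9)²*(1 - I)) = 1/(81*(1 - I)) = 1/(81 - 81*I) = (81 + 81*I)/13122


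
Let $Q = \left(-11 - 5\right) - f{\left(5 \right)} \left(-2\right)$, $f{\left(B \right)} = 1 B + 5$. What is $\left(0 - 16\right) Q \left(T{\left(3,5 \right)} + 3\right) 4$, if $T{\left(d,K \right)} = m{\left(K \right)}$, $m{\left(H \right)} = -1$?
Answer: $-512$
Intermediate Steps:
$T{\left(d,K \right)} = -1$
$f{\left(B \right)} = 5 + B$ ($f{\left(B \right)} = B + 5 = 5 + B$)
$Q = 4$ ($Q = \left(-11 - 5\right) - \left(5 + 5\right) \left(-2\right) = -16 - 10 \left(-2\right) = -16 - -20 = -16 + 20 = 4$)
$\left(0 - 16\right) Q \left(T{\left(3,5 \right)} + 3\right) 4 = \left(0 - 16\right) 4 \left(-1 + 3\right) 4 = \left(0 - 16\right) 4 \cdot 2 \cdot 4 = \left(-16\right) 4 \cdot 8 = \left(-64\right) 8 = -512$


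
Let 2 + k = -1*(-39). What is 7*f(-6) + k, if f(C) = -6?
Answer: -5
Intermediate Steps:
k = 37 (k = -2 - 1*(-39) = -2 + 39 = 37)
7*f(-6) + k = 7*(-6) + 37 = -42 + 37 = -5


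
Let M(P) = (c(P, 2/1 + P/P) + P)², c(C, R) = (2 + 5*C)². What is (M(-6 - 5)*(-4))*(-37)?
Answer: 1158662992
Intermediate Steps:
M(P) = (P + (2 + 5*P)²)² (M(P) = ((2 + 5*P)² + P)² = (P + (2 + 5*P)²)²)
(M(-6 - 5)*(-4))*(-37) = (((-6 - 5) + (2 + 5*(-6 - 5))²)²*(-4))*(-37) = ((-11 + (2 + 5*(-11))²)²*(-4))*(-37) = ((-11 + (2 - 55)²)²*(-4))*(-37) = ((-11 + (-53)²)²*(-4))*(-37) = ((-11 + 2809)²*(-4))*(-37) = (2798²*(-4))*(-37) = (7828804*(-4))*(-37) = -31315216*(-37) = 1158662992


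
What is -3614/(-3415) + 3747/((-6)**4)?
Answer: 5826583/1475280 ≈ 3.9495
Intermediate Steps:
-3614/(-3415) + 3747/((-6)**4) = -3614*(-1/3415) + 3747/1296 = 3614/3415 + 3747*(1/1296) = 3614/3415 + 1249/432 = 5826583/1475280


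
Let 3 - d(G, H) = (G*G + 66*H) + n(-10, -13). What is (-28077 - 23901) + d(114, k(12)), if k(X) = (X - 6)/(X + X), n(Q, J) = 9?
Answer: -129993/2 ≈ -64997.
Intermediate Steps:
k(X) = (-6 + X)/(2*X) (k(X) = (-6 + X)/((2*X)) = (-6 + X)*(1/(2*X)) = (-6 + X)/(2*X))
d(G, H) = -6 - G**2 - 66*H (d(G, H) = 3 - ((G*G + 66*H) + 9) = 3 - ((G**2 + 66*H) + 9) = 3 - (9 + G**2 + 66*H) = 3 + (-9 - G**2 - 66*H) = -6 - G**2 - 66*H)
(-28077 - 23901) + d(114, k(12)) = (-28077 - 23901) + (-6 - 1*114**2 - 33*(-6 + 12)/12) = -51978 + (-6 - 1*12996 - 33*6/12) = -51978 + (-6 - 12996 - 66*1/4) = -51978 + (-6 - 12996 - 33/2) = -51978 - 26037/2 = -129993/2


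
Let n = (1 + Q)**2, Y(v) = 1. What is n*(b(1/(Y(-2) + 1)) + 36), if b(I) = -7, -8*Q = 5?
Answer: 261/64 ≈ 4.0781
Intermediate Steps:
Q = -5/8 (Q = -1/8*5 = -5/8 ≈ -0.62500)
n = 9/64 (n = (1 - 5/8)**2 = (3/8)**2 = 9/64 ≈ 0.14063)
n*(b(1/(Y(-2) + 1)) + 36) = 9*(-7 + 36)/64 = (9/64)*29 = 261/64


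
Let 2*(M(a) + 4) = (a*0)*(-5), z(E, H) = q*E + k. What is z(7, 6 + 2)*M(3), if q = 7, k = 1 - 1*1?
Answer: -196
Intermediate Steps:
k = 0 (k = 1 - 1 = 0)
z(E, H) = 7*E (z(E, H) = 7*E + 0 = 7*E)
M(a) = -4 (M(a) = -4 + ((a*0)*(-5))/2 = -4 + (0*(-5))/2 = -4 + (½)*0 = -4 + 0 = -4)
z(7, 6 + 2)*M(3) = (7*7)*(-4) = 49*(-4) = -196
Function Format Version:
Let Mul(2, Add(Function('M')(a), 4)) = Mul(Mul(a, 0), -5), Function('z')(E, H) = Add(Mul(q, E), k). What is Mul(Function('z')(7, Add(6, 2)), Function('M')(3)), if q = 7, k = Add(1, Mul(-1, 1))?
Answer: -196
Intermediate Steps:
k = 0 (k = Add(1, -1) = 0)
Function('z')(E, H) = Mul(7, E) (Function('z')(E, H) = Add(Mul(7, E), 0) = Mul(7, E))
Function('M')(a) = -4 (Function('M')(a) = Add(-4, Mul(Rational(1, 2), Mul(Mul(a, 0), -5))) = Add(-4, Mul(Rational(1, 2), Mul(0, -5))) = Add(-4, Mul(Rational(1, 2), 0)) = Add(-4, 0) = -4)
Mul(Function('z')(7, Add(6, 2)), Function('M')(3)) = Mul(Mul(7, 7), -4) = Mul(49, -4) = -196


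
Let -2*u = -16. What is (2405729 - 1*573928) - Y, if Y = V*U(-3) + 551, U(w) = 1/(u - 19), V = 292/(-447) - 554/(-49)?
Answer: 441208789580/240933 ≈ 1.8313e+6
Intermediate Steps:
u = 8 (u = -½*(-16) = 8)
V = 233330/21903 (V = 292*(-1/447) - 554*(-1/49) = -292/447 + 554/49 = 233330/21903 ≈ 10.653)
U(w) = -1/11 (U(w) = 1/(8 - 19) = 1/(-11) = -1/11)
Y = 132520753/240933 (Y = (233330/21903)*(-1/11) + 551 = -233330/240933 + 551 = 132520753/240933 ≈ 550.03)
(2405729 - 1*573928) - Y = (2405729 - 1*573928) - 1*132520753/240933 = (2405729 - 573928) - 132520753/240933 = 1831801 - 132520753/240933 = 441208789580/240933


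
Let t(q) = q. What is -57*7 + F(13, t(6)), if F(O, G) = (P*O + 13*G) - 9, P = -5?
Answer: -395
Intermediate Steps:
F(O, G) = -9 - 5*O + 13*G (F(O, G) = (-5*O + 13*G) - 9 = -9 - 5*O + 13*G)
-57*7 + F(13, t(6)) = -57*7 + (-9 - 5*13 + 13*6) = -399 + (-9 - 65 + 78) = -399 + 4 = -395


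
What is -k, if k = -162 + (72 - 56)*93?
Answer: -1326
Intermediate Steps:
k = 1326 (k = -162 + 16*93 = -162 + 1488 = 1326)
-k = -1*1326 = -1326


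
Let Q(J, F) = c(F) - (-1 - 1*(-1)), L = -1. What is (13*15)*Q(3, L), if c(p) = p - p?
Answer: 0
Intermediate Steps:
c(p) = 0
Q(J, F) = 0 (Q(J, F) = 0 - (-1 - 1*(-1)) = 0 - (-1 + 1) = 0 - 1*0 = 0 + 0 = 0)
(13*15)*Q(3, L) = (13*15)*0 = 195*0 = 0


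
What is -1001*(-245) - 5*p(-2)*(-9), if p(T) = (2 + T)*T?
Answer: 245245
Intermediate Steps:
p(T) = T*(2 + T)
-1001*(-245) - 5*p(-2)*(-9) = -1001*(-245) - (-10)*(2 - 2)*(-9) = 245245 - (-10)*0*(-9) = 245245 - 5*0*(-9) = 245245 + 0*(-9) = 245245 + 0 = 245245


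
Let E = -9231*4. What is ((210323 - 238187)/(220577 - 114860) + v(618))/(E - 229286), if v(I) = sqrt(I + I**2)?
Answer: 4644/4690487095 - sqrt(382542)/266210 ≈ -0.0023224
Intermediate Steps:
E = -36924
((210323 - 238187)/(220577 - 114860) + v(618))/(E - 229286) = ((210323 - 238187)/(220577 - 114860) + sqrt(618*(1 + 618)))/(-36924 - 229286) = (-27864/105717 + sqrt(618*619))/(-266210) = (-27864*1/105717 + sqrt(382542))*(-1/266210) = (-9288/35239 + sqrt(382542))*(-1/266210) = 4644/4690487095 - sqrt(382542)/266210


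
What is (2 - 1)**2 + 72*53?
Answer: 3817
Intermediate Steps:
(2 - 1)**2 + 72*53 = 1**2 + 3816 = 1 + 3816 = 3817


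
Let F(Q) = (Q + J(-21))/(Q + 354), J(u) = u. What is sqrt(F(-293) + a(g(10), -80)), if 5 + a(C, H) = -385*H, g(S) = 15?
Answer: sqrt(114569041)/61 ≈ 175.47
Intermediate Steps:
a(C, H) = -5 - 385*H
F(Q) = (-21 + Q)/(354 + Q) (F(Q) = (Q - 21)/(Q + 354) = (-21 + Q)/(354 + Q))
sqrt(F(-293) + a(g(10), -80)) = sqrt((-21 - 293)/(354 - 293) + (-5 - 385*(-80))) = sqrt(-314/61 + (-5 + 30800)) = sqrt((1/61)*(-314) + 30795) = sqrt(-314/61 + 30795) = sqrt(1878181/61) = sqrt(114569041)/61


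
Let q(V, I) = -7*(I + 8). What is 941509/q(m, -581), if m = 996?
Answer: 941509/4011 ≈ 234.73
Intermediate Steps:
q(V, I) = -56 - 7*I (q(V, I) = -7*(8 + I) = -56 - 7*I)
941509/q(m, -581) = 941509/(-56 - 7*(-581)) = 941509/(-56 + 4067) = 941509/4011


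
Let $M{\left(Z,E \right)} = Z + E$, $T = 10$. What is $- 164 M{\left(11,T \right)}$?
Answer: $-3444$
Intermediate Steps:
$M{\left(Z,E \right)} = E + Z$
$- 164 M{\left(11,T \right)} = - 164 \left(10 + 11\right) = \left(-164\right) 21 = -3444$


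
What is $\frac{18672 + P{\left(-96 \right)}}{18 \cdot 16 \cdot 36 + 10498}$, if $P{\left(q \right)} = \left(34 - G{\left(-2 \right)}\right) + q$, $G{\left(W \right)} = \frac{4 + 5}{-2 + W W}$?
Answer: $\frac{37211}{41732} \approx 0.89167$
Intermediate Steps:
$G{\left(W \right)} = \frac{9}{-2 + W^{2}}$
$P{\left(q \right)} = \frac{59}{2} + q$ ($P{\left(q \right)} = \left(34 - \frac{9}{-2 + \left(-2\right)^{2}}\right) + q = \left(34 - \frac{9}{-2 + 4}\right) + q = \left(34 - \frac{9}{2}\right) + q = \frac{59}{2} + q$)
$\frac{18672 + P{\left(-96 \right)}}{18 \cdot 16 \cdot 36 + 10498} = \frac{18672 + \left(\frac{59}{2} - 96\right)}{18 \cdot 16 \cdot 36 + 10498} = \frac{18672 - \frac{133}{2}}{288 \cdot 36 + 10498} = \frac{37211}{2 \left(10368 + 10498\right)} = \frac{37211}{2 \cdot 20866} = \frac{37211}{2} \cdot \frac{1}{20866} = \frac{37211}{41732}$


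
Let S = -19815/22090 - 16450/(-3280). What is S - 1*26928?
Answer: -19507752383/724552 ≈ -26924.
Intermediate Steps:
S = 2983873/724552 (S = -19815*1/22090 - 16450*(-1/3280) = -3963/4418 + 1645/328 = 2983873/724552 ≈ 4.1182)
S - 1*26928 = 2983873/724552 - 1*26928 = 2983873/724552 - 26928 = -19507752383/724552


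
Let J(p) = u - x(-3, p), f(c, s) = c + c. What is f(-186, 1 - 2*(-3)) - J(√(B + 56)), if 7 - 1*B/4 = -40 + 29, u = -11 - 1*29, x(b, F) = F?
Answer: -332 + 8*√2 ≈ -320.69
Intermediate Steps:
f(c, s) = 2*c
u = -40 (u = -11 - 29 = -40)
B = 72 (B = 28 - 4*(-40 + 29) = 28 - 4*(-11) = 28 + 44 = 72)
J(p) = -40 - p
f(-186, 1 - 2*(-3)) - J(√(B + 56)) = 2*(-186) - (-40 - √(72 + 56)) = -372 - (-40 - √128) = -372 - (-40 - 8*√2) = -372 + (40 + 8*√2) = -332 + 8*√2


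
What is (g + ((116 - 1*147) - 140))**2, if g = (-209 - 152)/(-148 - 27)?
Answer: 874030096/30625 ≈ 28540.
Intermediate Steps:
g = 361/175 (g = -361/(-175) = -361*(-1/175) = 361/175 ≈ 2.0629)
(g + ((116 - 1*147) - 140))**2 = (361/175 + ((116 - 1*147) - 140))**2 = (361/175 + ((116 - 147) - 140))**2 = (361/175 + (-31 - 140))**2 = (361/175 - 171)**2 = (-29564/175)**2 = 874030096/30625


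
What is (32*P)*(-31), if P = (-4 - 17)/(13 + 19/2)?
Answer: 13888/15 ≈ 925.87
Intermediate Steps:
P = -14/15 (P = -21/(13 + 19*(½)) = -21/(13 + 19/2) = -21/45/2 = -21*2/45 = -14/15 ≈ -0.93333)
(32*P)*(-31) = (32*(-14/15))*(-31) = -448/15*(-31) = 13888/15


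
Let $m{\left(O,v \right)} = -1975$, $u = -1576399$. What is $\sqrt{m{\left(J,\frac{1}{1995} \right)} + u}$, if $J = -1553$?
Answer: $i \sqrt{1578374} \approx 1256.3 i$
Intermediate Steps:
$\sqrt{m{\left(J,\frac{1}{1995} \right)} + u} = \sqrt{-1975 - 1576399} = \sqrt{-1578374} = i \sqrt{1578374}$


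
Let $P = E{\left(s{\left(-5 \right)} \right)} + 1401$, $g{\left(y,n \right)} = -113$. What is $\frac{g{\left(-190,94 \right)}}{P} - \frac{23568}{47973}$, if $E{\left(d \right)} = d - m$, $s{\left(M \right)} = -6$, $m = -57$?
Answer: $- \frac{13213895}{23218932} \approx -0.5691$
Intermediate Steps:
$E{\left(d \right)} = 57 + d$ ($E{\left(d \right)} = d - -57 = d + 57 = 57 + d$)
$P = 1452$ ($P = \left(57 - 6\right) + 1401 = 51 + 1401 = 1452$)
$\frac{g{\left(-190,94 \right)}}{P} - \frac{23568}{47973} = - \frac{113}{1452} - \frac{23568}{47973} = \left(-113\right) \frac{1}{1452} - \frac{7856}{15991} = - \frac{113}{1452} - \frac{7856}{15991} = - \frac{13213895}{23218932}$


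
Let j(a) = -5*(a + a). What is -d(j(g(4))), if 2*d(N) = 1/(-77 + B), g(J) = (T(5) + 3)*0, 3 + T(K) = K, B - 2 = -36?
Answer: 1/222 ≈ 0.0045045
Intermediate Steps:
B = -34 (B = 2 - 36 = -34)
T(K) = -3 + K
g(J) = 0 (g(J) = ((-3 + 5) + 3)*0 = (2 + 3)*0 = 5*0 = 0)
j(a) = -10*a
d(N) = -1/222 (d(N) = 1/(2*(-77 - 34)) = (½)/(-111) = (½)*(-1/111) = -1/222)
-d(j(g(4))) = -1*(-1/222) = 1/222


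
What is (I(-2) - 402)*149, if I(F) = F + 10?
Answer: -58706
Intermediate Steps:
I(F) = 10 + F
(I(-2) - 402)*149 = ((10 - 2) - 402)*149 = (8 - 402)*149 = -394*149 = -58706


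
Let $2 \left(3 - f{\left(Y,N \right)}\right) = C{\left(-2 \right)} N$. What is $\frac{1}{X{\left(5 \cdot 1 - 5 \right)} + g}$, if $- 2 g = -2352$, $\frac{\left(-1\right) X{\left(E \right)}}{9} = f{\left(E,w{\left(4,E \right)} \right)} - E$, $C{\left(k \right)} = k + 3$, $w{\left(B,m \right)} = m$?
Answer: $\frac{1}{1149} \approx 0.00087032$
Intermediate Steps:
$C{\left(k \right)} = 3 + k$
$f{\left(Y,N \right)} = 3 - \frac{N}{2}$ ($f{\left(Y,N \right)} = 3 - \frac{\left(3 - 2\right) N}{2} = 3 - \frac{1 N}{2} = 3 - \frac{N}{2}$)
$X{\left(E \right)} = -27 + \frac{27 E}{2}$ ($X{\left(E \right)} = - 9 \left(\left(3 - \frac{E}{2}\right) - E\right) = - 9 \left(3 - \frac{3 E}{2}\right) = -27 + \frac{27 E}{2}$)
$g = 1176$ ($g = \left(- \frac{1}{2}\right) \left(-2352\right) = 1176$)
$\frac{1}{X{\left(5 \cdot 1 - 5 \right)} + g} = \frac{1}{\left(-27 + \frac{27 \left(5 \cdot 1 - 5\right)}{2}\right) + 1176} = \frac{1}{\left(-27 + \frac{27 \left(5 - 5\right)}{2}\right) + 1176} = \frac{1}{\left(-27 + \frac{27}{2} \cdot 0\right) + 1176} = \frac{1}{\left(-27 + 0\right) + 1176} = \frac{1}{-27 + 1176} = \frac{1}{1149}$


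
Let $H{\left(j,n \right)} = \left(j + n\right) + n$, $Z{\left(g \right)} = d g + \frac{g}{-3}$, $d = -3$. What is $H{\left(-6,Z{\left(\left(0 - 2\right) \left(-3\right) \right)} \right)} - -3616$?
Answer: $3570$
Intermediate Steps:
$Z{\left(g \right)} = - \frac{10 g}{3}$ ($Z{\left(g \right)} = - 3 g + \frac{g}{-3} = - 3 g + g \left(- \frac{1}{3}\right) = - 3 g - \frac{g}{3} = - \frac{10 g}{3}$)
$H{\left(j,n \right)} = j + 2 n$
$H{\left(-6,Z{\left(\left(0 - 2\right) \left(-3\right) \right)} \right)} - -3616 = \left(-6 + 2 \left(- \frac{10 \left(0 - 2\right) \left(-3\right)}{3}\right)\right) - -3616 = \left(-6 + 2 \left(- \frac{10 \left(\left(-2\right) \left(-3\right)\right)}{3}\right)\right) + 3616 = \left(-6 + 2 \left(\left(- \frac{10}{3}\right) 6\right)\right) + 3616 = \left(-6 + 2 \left(-20\right)\right) + 3616 = \left(-6 - 40\right) + 3616 = -46 + 3616 = 3570$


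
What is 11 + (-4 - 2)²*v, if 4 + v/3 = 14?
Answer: 1091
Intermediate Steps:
v = 30 (v = -12 + 3*14 = -12 + 42 = 30)
11 + (-4 - 2)²*v = 11 + (-4 - 2)²*30 = 11 + (-6)²*30 = 11 + 36*30 = 11 + 1080 = 1091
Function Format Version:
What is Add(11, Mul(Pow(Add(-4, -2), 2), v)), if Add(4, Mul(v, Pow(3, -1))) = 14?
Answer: 1091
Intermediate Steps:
v = 30 (v = Add(-12, Mul(3, 14)) = Add(-12, 42) = 30)
Add(11, Mul(Pow(Add(-4, -2), 2), v)) = Add(11, Mul(Pow(Add(-4, -2), 2), 30)) = Add(11, Mul(Pow(-6, 2), 30)) = Add(11, Mul(36, 30)) = Add(11, 1080) = 1091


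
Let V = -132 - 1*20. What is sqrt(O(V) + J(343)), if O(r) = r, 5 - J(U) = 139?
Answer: I*sqrt(286) ≈ 16.912*I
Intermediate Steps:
J(U) = -134 (J(U) = 5 - 1*139 = 5 - 139 = -134)
V = -152 (V = -132 - 20 = -152)
sqrt(O(V) + J(343)) = sqrt(-152 - 134) = sqrt(-286) = I*sqrt(286)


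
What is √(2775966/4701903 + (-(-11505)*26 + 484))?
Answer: 4*√45998937170156246/1567301 ≈ 547.37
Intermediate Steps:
√(2775966/4701903 + (-(-11505)*26 + 484)) = √(2775966*(1/4701903) + (-767*(-390) + 484)) = √(925322/1567301 + (299130 + 484)) = √(925322/1567301 + 299614) = √(469586247136/1567301) = 4*√45998937170156246/1567301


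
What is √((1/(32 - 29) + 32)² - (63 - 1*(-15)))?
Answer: √8707/3 ≈ 31.104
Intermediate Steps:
√((1/(32 - 29) + 32)² - (63 - 1*(-15))) = √((1/3 + 32)² - (63 + 15)) = √((⅓ + 32)² - 1*78) = √((97/3)² - 78) = √(9409/9 - 78) = √(8707/9) = √8707/3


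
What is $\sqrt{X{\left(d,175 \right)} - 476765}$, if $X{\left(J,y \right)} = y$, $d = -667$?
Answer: $i \sqrt{476590} \approx 690.36 i$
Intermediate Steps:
$\sqrt{X{\left(d,175 \right)} - 476765} = \sqrt{175 - 476765} = \sqrt{-476590} = i \sqrt{476590}$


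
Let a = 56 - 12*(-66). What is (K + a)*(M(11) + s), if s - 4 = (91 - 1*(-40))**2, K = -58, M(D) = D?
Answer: 13569040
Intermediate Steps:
a = 848 (a = 56 + 792 = 848)
s = 17165 (s = 4 + (91 - 1*(-40))**2 = 4 + (91 + 40)**2 = 4 + 131**2 = 4 + 17161 = 17165)
(K + a)*(M(11) + s) = (-58 + 848)*(11 + 17165) = 790*17176 = 13569040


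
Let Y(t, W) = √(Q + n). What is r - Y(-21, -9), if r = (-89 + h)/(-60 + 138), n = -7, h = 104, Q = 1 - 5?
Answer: 5/26 - I*√11 ≈ 0.19231 - 3.3166*I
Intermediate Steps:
Q = -4
Y(t, W) = I*√11 (Y(t, W) = √(-4 - 7) = √(-11) = I*√11)
r = 5/26 (r = (-89 + 104)/(-60 + 138) = 15/78 = 15*(1/78) = 5/26 ≈ 0.19231)
r - Y(-21, -9) = 5/26 - I*√11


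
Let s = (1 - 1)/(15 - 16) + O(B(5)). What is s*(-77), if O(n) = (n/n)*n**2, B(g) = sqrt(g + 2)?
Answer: -539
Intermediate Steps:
B(g) = sqrt(2 + g)
O(n) = n**2 (O(n) = 1*n**2 = n**2)
s = 7 (s = (1 - 1)/(15 - 16) + (sqrt(2 + 5))**2 = 0/(-1) + (sqrt(7))**2 = 0*(-1) + 7 = 0 + 7 = 7)
s*(-77) = 7*(-77) = -539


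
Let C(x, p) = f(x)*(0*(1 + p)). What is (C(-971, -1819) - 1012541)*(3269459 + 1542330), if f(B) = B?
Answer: -4872133645849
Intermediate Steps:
C(x, p) = 0 (C(x, p) = x*(0*(1 + p)) = x*0 = 0)
(C(-971, -1819) - 1012541)*(3269459 + 1542330) = (0 - 1012541)*(3269459 + 1542330) = -1012541*4811789 = -4872133645849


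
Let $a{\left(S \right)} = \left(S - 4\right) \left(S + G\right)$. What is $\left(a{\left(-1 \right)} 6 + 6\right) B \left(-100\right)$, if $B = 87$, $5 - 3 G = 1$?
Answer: $34800$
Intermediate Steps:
$G = \frac{4}{3}$ ($G = \frac{5}{3} - \frac{1}{3} = \frac{4}{3} \approx 1.3333$)
$a{\left(S \right)} = \left(-4 + S\right) \left(\frac{4}{3} + S\right)$ ($a{\left(S \right)} = \left(S - 4\right) \left(S + \frac{4}{3}\right) = \left(-4 + S\right) \left(\frac{4}{3} + S\right)$)
$\left(a{\left(-1 \right)} 6 + 6\right) B \left(-100\right) = \left(\left(- \frac{16}{3} + \left(-1\right)^{2} - - \frac{8}{3}\right) 6 + 6\right) 87 \left(-100\right) = \left(\left(- \frac{16}{3} + 1 + \frac{8}{3}\right) 6 + 6\right) 87 \left(-100\right) = \left(\left(- \frac{5}{3}\right) 6 + 6\right) 87 \left(-100\right) = \left(-10 + 6\right) 87 \left(-100\right) = \left(-4\right) 87 \left(-100\right) = \left(-348\right) \left(-100\right) = 34800$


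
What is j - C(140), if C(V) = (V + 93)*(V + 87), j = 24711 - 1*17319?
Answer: -45499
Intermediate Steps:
j = 7392 (j = 24711 - 17319 = 7392)
C(V) = (87 + V)*(93 + V) (C(V) = (93 + V)*(87 + V) = (87 + V)*(93 + V))
j - C(140) = 7392 - (8091 + 140² + 180*140) = 7392 - (8091 + 19600 + 25200) = 7392 - 1*52891 = 7392 - 52891 = -45499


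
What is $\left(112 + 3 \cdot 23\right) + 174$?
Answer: $355$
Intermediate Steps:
$\left(112 + 3 \cdot 23\right) + 174 = \left(112 + 69\right) + 174 = 181 + 174 = 355$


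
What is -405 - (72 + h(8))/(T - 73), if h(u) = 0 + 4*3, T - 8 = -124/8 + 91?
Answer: -413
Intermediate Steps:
T = 167/2 (T = 8 + (-124/8 + 91) = 8 + (-124*⅛ + 91) = 8 + (-31/2 + 91) = 8 + 151/2 = 167/2 ≈ 83.500)
h(u) = 12 (h(u) = 0 + 12 = 12)
-405 - (72 + h(8))/(T - 73) = -405 - (72 + 12)/(167/2 - 73) = -405 - 84/21/2 = -405 - 84*2/21 = -405 - 1*8 = -405 - 8 = -413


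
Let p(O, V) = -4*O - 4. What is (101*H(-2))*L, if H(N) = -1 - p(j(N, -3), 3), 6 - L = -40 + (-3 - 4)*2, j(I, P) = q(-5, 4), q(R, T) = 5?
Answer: 139380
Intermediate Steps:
j(I, P) = 5
p(O, V) = -4 - 4*O
L = 60 (L = 6 - (-40 + (-3 - 4)*2) = 6 - (-40 - 7*2) = 6 - (-40 - 14) = 6 - 1*(-54) = 6 + 54 = 60)
H(N) = 23 (H(N) = -1 - (-4 - 4*5) = -1 - (-4 - 20) = -1 - 1*(-24) = -1 + 24 = 23)
(101*H(-2))*L = (101*23)*60 = 2323*60 = 139380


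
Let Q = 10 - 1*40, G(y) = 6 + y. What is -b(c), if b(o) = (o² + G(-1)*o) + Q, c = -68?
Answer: -4254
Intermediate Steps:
Q = -30 (Q = 10 - 40 = -30)
b(o) = -30 + o² + 5*o (b(o) = (o² + (6 - 1)*o) - 30 = (o² + 5*o) - 30 = -30 + o² + 5*o)
-b(c) = -(-30 + (-68)² + 5*(-68)) = -(-30 + 4624 - 340) = -1*4254 = -4254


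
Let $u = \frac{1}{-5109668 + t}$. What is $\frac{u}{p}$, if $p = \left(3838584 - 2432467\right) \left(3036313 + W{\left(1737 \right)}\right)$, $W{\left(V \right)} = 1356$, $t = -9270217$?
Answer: $- \frac{1}{61421061944333293605} \approx -1.6281 \cdot 10^{-20}$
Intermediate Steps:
$u = - \frac{1}{14379885}$ ($u = \frac{1}{-5109668 - 9270217} = \frac{1}{-14379885} = - \frac{1}{14379885} \approx -6.9542 \cdot 10^{-8}$)
$p = 4271318021273$ ($p = \left(3838584 - 2432467\right) \left(3036313 + 1356\right) = 1406117 \cdot 3037669 = 4271318021273$)
$\frac{u}{p} = - \frac{1}{14379885 \cdot 4271318021273} = \left(- \frac{1}{14379885}\right) \frac{1}{4271318021273} = - \frac{1}{61421061944333293605}$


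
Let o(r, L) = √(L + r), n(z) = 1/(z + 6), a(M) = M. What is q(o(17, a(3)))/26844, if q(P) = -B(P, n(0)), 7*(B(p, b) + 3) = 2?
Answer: 19/187908 ≈ 0.00010111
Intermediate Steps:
n(z) = 1/(6 + z)
B(p, b) = -19/7 (B(p, b) = -3 + (⅐)*2 = -3 + 2/7 = -19/7)
q(P) = 19/7 (q(P) = -1*(-19/7) = 19/7)
q(o(17, a(3)))/26844 = (19/7)/26844 = (19/7)*(1/26844) = 19/187908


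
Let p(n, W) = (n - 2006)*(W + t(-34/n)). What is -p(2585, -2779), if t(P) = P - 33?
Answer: 4208782266/2585 ≈ 1.6282e+6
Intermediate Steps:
t(P) = -33 + P
p(n, W) = (-2006 + n)*(-33 + W - 34/n) (p(n, W) = (n - 2006)*(W + (-33 - 34/n)) = (-2006 + n)*(-33 + W - 34/n))
-p(2585, -2779) = -(66164 - 2006*(-2779) - 33*2585 + 68204/2585 - 2779*2585) = -(66164 + 5574674 - 85305 + 68204*(1/2585) - 7183715) = -(66164 + 5574674 - 85305 + 68204/2585 - 7183715) = -1*(-4208782266/2585) = 4208782266/2585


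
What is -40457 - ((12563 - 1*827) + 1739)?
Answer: -53932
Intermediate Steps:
-40457 - ((12563 - 1*827) + 1739) = -40457 - ((12563 - 827) + 1739) = -40457 - (11736 + 1739) = -40457 - 1*13475 = -40457 - 13475 = -53932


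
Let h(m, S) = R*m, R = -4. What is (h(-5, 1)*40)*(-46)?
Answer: -36800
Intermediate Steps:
h(m, S) = -4*m
(h(-5, 1)*40)*(-46) = (-4*(-5)*40)*(-46) = (20*40)*(-46) = 800*(-46) = -36800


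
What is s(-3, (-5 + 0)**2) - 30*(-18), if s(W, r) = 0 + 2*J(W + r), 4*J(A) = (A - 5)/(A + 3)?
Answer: 27017/50 ≈ 540.34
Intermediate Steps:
J(A) = (-5 + A)/(4*(3 + A)) (J(A) = ((A - 5)/(A + 3))/4 = ((-5 + A)/(3 + A))/4 = (-5 + A)/(4*(3 + A)))
s(W, r) = (-5 + W + r)/(2*(3 + W + r)) (s(W, r) = 0 + 2*((-5 + (W + r))/(4*(3 + (W + r)))) = 0 + 2*((-5 + W + r)/(4*(3 + W + r))) = 0 + (-5 + W + r)/(2*(3 + W + r)) = (-5 + W + r)/(2*(3 + W + r)))
s(-3, (-5 + 0)**2) - 30*(-18) = (-5 - 3 + (-5 + 0)**2)/(2*(3 - 3 + (-5 + 0)**2)) - 30*(-18) = (-5 - 3 + (-5)**2)/(2*(3 - 3 + (-5)**2)) + 540 = (-5 - 3 + 25)/(2*(3 - 3 + 25)) + 540 = (1/2)*17/25 + 540 = (1/2)*(1/25)*17 + 540 = 17/50 + 540 = 27017/50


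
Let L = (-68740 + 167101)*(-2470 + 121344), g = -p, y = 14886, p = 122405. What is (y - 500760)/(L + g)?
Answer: -485874/11692443109 ≈ -4.1555e-5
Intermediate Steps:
g = -122405 (g = -1*122405 = -122405)
L = 11692565514 (L = 98361*118874 = 11692565514)
(y - 500760)/(L + g) = (14886 - 500760)/(11692565514 - 122405) = -485874/11692443109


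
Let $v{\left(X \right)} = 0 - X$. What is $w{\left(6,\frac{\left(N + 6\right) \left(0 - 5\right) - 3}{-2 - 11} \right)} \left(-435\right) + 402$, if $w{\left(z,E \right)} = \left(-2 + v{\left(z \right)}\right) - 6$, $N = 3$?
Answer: $6492$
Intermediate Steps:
$v{\left(X \right)} = - X$
$w{\left(z,E \right)} = -8 - z$ ($w{\left(z,E \right)} = \left(-2 - z\right) - 6 = -8 - z$)
$w{\left(6,\frac{\left(N + 6\right) \left(0 - 5\right) - 3}{-2 - 11} \right)} \left(-435\right) + 402 = \left(-8 - 6\right) \left(-435\right) + 402 = \left(-14\right) \left(-435\right) + 402 = 6090 + 402 = 6492$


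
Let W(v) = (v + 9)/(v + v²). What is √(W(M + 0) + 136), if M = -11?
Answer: 3*√45705/55 ≈ 11.661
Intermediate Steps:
W(v) = (9 + v)/(v + v²)
√(W(M + 0) + 136) = √((9 + (-11 + 0))/((-11 + 0)*(1 + (-11 + 0))) + 136) = √((9 - 11)/((-11)*(1 - 11)) + 136) = √(-1/11*(-2)/(-10) + 136) = √(-1/11*(-⅒)*(-2) + 136) = √(-1/55 + 136) = √(7479/55) = 3*√45705/55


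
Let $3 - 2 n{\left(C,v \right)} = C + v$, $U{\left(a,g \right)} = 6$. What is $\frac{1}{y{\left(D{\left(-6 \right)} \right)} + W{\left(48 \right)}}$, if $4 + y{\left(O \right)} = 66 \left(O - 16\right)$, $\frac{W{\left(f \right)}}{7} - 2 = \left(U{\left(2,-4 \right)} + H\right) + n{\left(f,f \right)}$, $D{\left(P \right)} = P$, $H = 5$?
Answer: $- \frac{2}{3381} \approx -0.00059154$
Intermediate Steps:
$n{\left(C,v \right)} = \frac{3}{2} - \frac{C}{2} - \frac{v}{2}$ ($n{\left(C,v \right)} = \frac{3}{2} - \frac{C + v}{2} = \frac{3}{2} - \left(\frac{C}{2} + \frac{v}{2}\right) = \frac{3}{2} - \frac{C}{2} - \frac{v}{2}$)
$W{\left(f \right)} = \frac{203}{2} - 7 f$ ($W{\left(f \right)} = 14 + 7 \left(\left(6 + 5\right) - \left(- \frac{3}{2} + f\right)\right) = 14 + 7 \left(11 - \left(- \frac{3}{2} + f\right)\right) = 14 + 7 \left(\frac{25}{2} - f\right) = 14 - \left(- \frac{175}{2} + 7 f\right) = \frac{203}{2} - 7 f$)
$y{\left(O \right)} = -1060 + 66 O$ ($y{\left(O \right)} = -4 + 66 \left(O - 16\right) = -4 + 66 \left(-16 + O\right) = -4 + \left(-1056 + 66 O\right) = -1060 + 66 O$)
$\frac{1}{y{\left(D{\left(-6 \right)} \right)} + W{\left(48 \right)}} = \frac{1}{\left(-1060 + 66 \left(-6\right)\right) + \left(\frac{203}{2} - 336\right)} = \frac{1}{\left(-1060 - 396\right) + \left(\frac{203}{2} - 336\right)} = \frac{1}{-1456 - \frac{469}{2}} = \frac{1}{- \frac{3381}{2}} = - \frac{2}{3381}$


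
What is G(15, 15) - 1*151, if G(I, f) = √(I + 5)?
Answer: -151 + 2*√5 ≈ -146.53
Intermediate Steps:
G(I, f) = √(5 + I)
G(15, 15) - 1*151 = √(5 + 15) - 1*151 = √20 - 151 = 2*√5 - 151 = -151 + 2*√5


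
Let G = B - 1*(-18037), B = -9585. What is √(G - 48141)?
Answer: I*√39689 ≈ 199.22*I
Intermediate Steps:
G = 8452 (G = -9585 - 1*(-18037) = -9585 + 18037 = 8452)
√(G - 48141) = √(8452 - 48141) = √(-39689) = I*√39689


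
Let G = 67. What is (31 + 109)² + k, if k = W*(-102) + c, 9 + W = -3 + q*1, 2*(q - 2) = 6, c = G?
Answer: 20381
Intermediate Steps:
c = 67
q = 5 (q = 2 + (½)*6 = 2 + 3 = 5)
W = -7 (W = -9 + (-3 + 5*1) = -9 + (-3 + 5) = -9 + 2 = -7)
k = 781 (k = -7*(-102) + 67 = 714 + 67 = 781)
(31 + 109)² + k = (31 + 109)² + 781 = 140² + 781 = 19600 + 781 = 20381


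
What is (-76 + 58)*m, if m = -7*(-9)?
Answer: -1134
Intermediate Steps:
m = 63
(-76 + 58)*m = (-76 + 58)*63 = -18*63 = -1134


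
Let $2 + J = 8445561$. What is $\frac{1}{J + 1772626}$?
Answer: $\frac{1}{10218185} \approx 9.7865 \cdot 10^{-8}$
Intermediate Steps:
$J = 8445559$ ($J = -2 + 8445561 = 8445559$)
$\frac{1}{J + 1772626} = \frac{1}{8445559 + 1772626} = \frac{1}{10218185}$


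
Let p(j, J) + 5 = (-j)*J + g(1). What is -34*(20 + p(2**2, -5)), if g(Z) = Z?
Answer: -1224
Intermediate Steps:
p(j, J) = -4 - J*j (p(j, J) = -5 + ((-j)*J + 1) = -5 + (-J*j + 1) = -5 + (1 - J*j) = -4 - J*j)
-34*(20 + p(2**2, -5)) = -34*(20 + (-4 - 1*(-5)*2**2)) = -34*(20 + (-4 - 1*(-5)*4)) = -34*(20 + (-4 + 20)) = -34*(20 + 16) = -34*36 = -1224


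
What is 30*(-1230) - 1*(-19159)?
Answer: -17741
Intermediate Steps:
30*(-1230) - 1*(-19159) = -36900 + 19159 = -17741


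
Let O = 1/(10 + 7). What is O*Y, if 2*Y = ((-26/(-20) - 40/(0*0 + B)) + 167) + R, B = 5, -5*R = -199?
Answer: 2001/340 ≈ 5.8853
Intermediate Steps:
R = 199/5 (R = -1/5*(-199) = 199/5 ≈ 39.800)
O = 1/17 ≈ 0.058824
Y = 2001/20 (Y = (((-26/(-20) - 40/(0*0 + 5)) + 167) + 199/5)/2 = (((-26*(-1/20) - 40/(0 + 5)) + 167) + 199/5)/2 = (((13/10 - 40/5) + 167) + 199/5)/2 = (((13/10 - 40*1/5) + 167) + 199/5)/2 = (((13/10 - 8) + 167) + 199/5)/2 = ((-67/10 + 167) + 199/5)/2 = (1603/10 + 199/5)/2 = (1/2)*(2001/10) = 2001/20 ≈ 100.05)
O*Y = (1/17)*(2001/20) = 2001/340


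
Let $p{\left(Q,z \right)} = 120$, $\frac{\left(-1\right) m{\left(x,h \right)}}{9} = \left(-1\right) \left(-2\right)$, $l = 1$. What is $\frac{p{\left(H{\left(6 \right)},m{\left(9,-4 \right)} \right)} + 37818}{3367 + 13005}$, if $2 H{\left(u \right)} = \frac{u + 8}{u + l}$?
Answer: $\frac{18969}{8186} \approx 2.3172$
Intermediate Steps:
$m{\left(x,h \right)} = -18$ ($m{\left(x,h \right)} = - 9 \left(\left(-1\right) \left(-2\right)\right) = \left(-9\right) 2 = -18$)
$H{\left(u \right)} = \frac{8 + u}{2 \left(1 + u\right)}$ ($H{\left(u \right)} = \frac{\left(u + 8\right) \frac{1}{u + 1}}{2} = \frac{\left(8 + u\right) \frac{1}{1 + u}}{2} = \frac{\frac{1}{1 + u} \left(8 + u\right)}{2} = \frac{8 + u}{2 \left(1 + u\right)}$)
$\frac{p{\left(H{\left(6 \right)},m{\left(9,-4 \right)} \right)} + 37818}{3367 + 13005} = \frac{120 + 37818}{3367 + 13005} = \frac{37938}{16372} = 37938 \cdot \frac{1}{16372} = \frac{18969}{8186}$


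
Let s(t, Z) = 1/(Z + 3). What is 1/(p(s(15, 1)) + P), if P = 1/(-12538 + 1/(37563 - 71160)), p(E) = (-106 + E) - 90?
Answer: -1684956748/329830417809 ≈ -0.0051086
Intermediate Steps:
s(t, Z) = 1/(3 + Z)
p(E) = -196 + E
P = -33597/421239187 (P = 1/(-12538 + 1/(-33597)) = 1/(-12538 - 1/33597) = 1/(-421239187/33597) = -33597/421239187 ≈ -7.9758e-5)
1/(p(s(15, 1)) + P) = 1/((-196 + 1/(3 + 1)) - 33597/421239187) = 1/((-196 + 1/4) - 33597/421239187) = 1/(-783/4 - 33597/421239187) = 1/(-329830417809/1684956748) = -1684956748/329830417809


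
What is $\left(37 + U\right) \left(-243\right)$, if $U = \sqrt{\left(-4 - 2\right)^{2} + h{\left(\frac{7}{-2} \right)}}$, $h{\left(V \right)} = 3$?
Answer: $-8991 - 243 \sqrt{39} \approx -10509.0$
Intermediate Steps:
$U = \sqrt{39}$ ($U = \sqrt{\left(-4 - 2\right)^{2} + 3} = \sqrt{\left(-6\right)^{2} + 3} = \sqrt{36 + 3} = \sqrt{39} \approx 6.245$)
$\left(37 + U\right) \left(-243\right) = \left(37 + \sqrt{39}\right) \left(-243\right) = -8991 - 243 \sqrt{39}$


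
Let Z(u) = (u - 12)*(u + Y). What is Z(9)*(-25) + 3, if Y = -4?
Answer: 378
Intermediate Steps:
Z(u) = (-12 + u)*(-4 + u) (Z(u) = (u - 12)*(u - 4) = (-12 + u)*(-4 + u))
Z(9)*(-25) + 3 = (48 + 9² - 16*9)*(-25) + 3 = (48 + 81 - 144)*(-25) + 3 = -15*(-25) + 3 = 375 + 3 = 378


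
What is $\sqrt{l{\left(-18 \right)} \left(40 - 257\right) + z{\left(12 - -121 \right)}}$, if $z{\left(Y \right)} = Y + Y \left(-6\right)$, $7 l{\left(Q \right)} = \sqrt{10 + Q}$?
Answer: $\sqrt{-665 - 62 i \sqrt{2}} \approx 1.6964 - 25.843 i$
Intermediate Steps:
$l{\left(Q \right)} = \frac{\sqrt{10 + Q}}{7}$
$z{\left(Y \right)} = - 5 Y$ ($z{\left(Y \right)} = Y - 6 Y = - 5 Y$)
$\sqrt{l{\left(-18 \right)} \left(40 - 257\right) + z{\left(12 - -121 \right)}} = \sqrt{\frac{\sqrt{10 - 18}}{7} \left(40 - 257\right) - 5 \left(12 - -121\right)} = \sqrt{\frac{\sqrt{-8}}{7} \left(-217\right) - 5 \left(12 + 121\right)} = \sqrt{\frac{2 i \sqrt{2}}{7} \left(-217\right) - 665} = \sqrt{- 62 i \sqrt{2} - 665} = \sqrt{-665 - 62 i \sqrt{2}}$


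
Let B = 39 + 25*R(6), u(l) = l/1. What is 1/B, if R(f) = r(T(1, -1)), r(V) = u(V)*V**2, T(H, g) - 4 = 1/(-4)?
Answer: 64/86871 ≈ 0.00073672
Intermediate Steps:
T(H, g) = 15/4 (T(H, g) = 4 + 1/(-4) = 4 - 1/4 = 15/4)
u(l) = l (u(l) = l*1 = l)
r(V) = V**3 (r(V) = V*V**2 = V**3)
R(f) = 3375/64 (R(f) = (15/4)**3 = 3375/64)
B = 86871/64 (B = 39 + 25*(3375/64) = 39 + 84375/64 = 86871/64 ≈ 1357.4)
1/B = 1/(86871/64) = 64/86871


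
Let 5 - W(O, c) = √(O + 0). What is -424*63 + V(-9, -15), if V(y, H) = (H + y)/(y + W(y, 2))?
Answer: -667704/25 - 72*I/25 ≈ -26708.0 - 2.88*I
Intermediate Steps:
W(O, c) = 5 - √O (W(O, c) = 5 - √(O + 0) = 5 - √O)
V(y, H) = (H + y)/(5 + y - √y) (V(y, H) = (H + y)/(y + (5 - √y)) = (H + y)/(5 + y - √y))
-424*63 + V(-9, -15) = -424*63 + (-15 - 9)/(5 - 9 - √(-9)) = -26712 - 24/(5 - 9 - 3*I) = -26712 - 24/(-4 - 3*I) = -26712 + ((-4 + 3*I)/25)*(-24) = -26712 - 24*(-4 + 3*I)/25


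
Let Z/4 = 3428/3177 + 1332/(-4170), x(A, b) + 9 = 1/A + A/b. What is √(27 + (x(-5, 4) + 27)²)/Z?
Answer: 441603*√120361/26834656 ≈ 5.7092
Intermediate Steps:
x(A, b) = -9 + 1/A + A/b (x(A, b) = -9 + (1/A + A/b) = -9 + 1/A + A/b)
Z = 6708664/2208015 (Z = 4*(3428/3177 + 1332/(-4170)) = 4*(3428*(1/3177) + 1332*(-1/4170)) = 4*(3428/3177 - 222/695) = 4*(1677166/2208015) = 6708664/2208015 ≈ 3.0383)
√(27 + (x(-5, 4) + 27)²)/Z = √(27 + ((-9 + 1/(-5) - 5/4) + 27)²)/(6708664/2208015) = √(27 + ((-9 - ⅕ - 5*¼) + 27)²)*(2208015/6708664) = √(27 + ((-9 - ⅕ - 5/4) + 27)²)*(2208015/6708664) = √(27 + (-209/20 + 27)²)*(2208015/6708664) = √(27 + (331/20)²)*(2208015/6708664) = √(27 + 109561/400)*(2208015/6708664) = √(120361/400)*(2208015/6708664) = (√120361/20)*(2208015/6708664) = 441603*√120361/26834656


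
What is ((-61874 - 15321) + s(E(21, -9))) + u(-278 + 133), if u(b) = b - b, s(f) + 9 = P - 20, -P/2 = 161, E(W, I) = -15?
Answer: -77546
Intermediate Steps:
P = -322 (P = -2*161 = -322)
s(f) = -351 (s(f) = -9 + (-322 - 20) = -9 - 342 = -351)
u(b) = 0
((-61874 - 15321) + s(E(21, -9))) + u(-278 + 133) = ((-61874 - 15321) - 351) + 0 = (-77195 - 351) + 0 = -77546 + 0 = -77546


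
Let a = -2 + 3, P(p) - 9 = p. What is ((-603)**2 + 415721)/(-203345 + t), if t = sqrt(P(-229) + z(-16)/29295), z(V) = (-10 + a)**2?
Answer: -85971525926125/22431935165411 - 389665*I*sqrt(258986245)/22431935165411 ≈ -3.8326 - 0.00027955*I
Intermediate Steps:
P(p) = 9 + p
a = 1
z(V) = 81 (z(V) = (-10 + 1)**2 = (-9)**2 = 81)
t = I*sqrt(258986245)/1085 (t = sqrt((9 - 229) + 81/29295) = sqrt(-220 + 81*(1/29295)) = sqrt(-220 + 3/1085) = sqrt(-238697/1085) = I*sqrt(258986245)/1085 ≈ 14.832*I)
((-603)**2 + 415721)/(-203345 + t) = ((-603)**2 + 415721)/(-203345 + I*sqrt(258986245)/1085) = (363609 + 415721)/(-203345 + I*sqrt(258986245)/1085) = 779330/(-203345 + I*sqrt(258986245)/1085)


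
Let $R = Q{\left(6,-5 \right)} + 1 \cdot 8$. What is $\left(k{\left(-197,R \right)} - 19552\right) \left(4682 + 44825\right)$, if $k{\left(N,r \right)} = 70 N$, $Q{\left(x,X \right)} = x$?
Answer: $-1650662394$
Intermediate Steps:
$R = 14$ ($R = 6 + 1 \cdot 8 = 6 + 8 = 14$)
$\left(k{\left(-197,R \right)} - 19552\right) \left(4682 + 44825\right) = \left(70 \left(-197\right) - 19552\right) \left(4682 + 44825\right) = \left(-13790 - 19552\right) 49507 = \left(-33342\right) 49507 = -1650662394$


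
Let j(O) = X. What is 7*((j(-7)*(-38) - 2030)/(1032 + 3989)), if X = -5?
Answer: -12880/5021 ≈ -2.5652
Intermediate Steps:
j(O) = -5
7*((j(-7)*(-38) - 2030)/(1032 + 3989)) = 7*((-5*(-38) - 2030)/(1032 + 3989)) = 7*((190 - 2030)/5021) = 7*(-1840*1/5021) = 7*(-1840/5021) = -12880/5021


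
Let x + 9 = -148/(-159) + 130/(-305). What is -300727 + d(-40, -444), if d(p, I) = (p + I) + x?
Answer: -2921527886/9699 ≈ -3.0122e+5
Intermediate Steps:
x = -82397/9699 (x = -9 + (-148/(-159) + 130/(-305)) = -9 + (-148*(-1/159) + 130*(-1/305)) = -9 + (148/159 - 26/61) = -9 + 4894/9699 = -82397/9699 ≈ -8.4954)
d(p, I) = -82397/9699 + I + p (d(p, I) = (p + I) - 82397/9699 = (I + p) - 82397/9699 = -82397/9699 + I + p)
-300727 + d(-40, -444) = -300727 + (-82397/9699 - 444 - 40) = -300727 - 4776713/9699 = -2921527886/9699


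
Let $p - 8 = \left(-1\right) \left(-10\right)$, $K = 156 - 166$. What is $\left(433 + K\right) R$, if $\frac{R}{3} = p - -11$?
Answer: $36801$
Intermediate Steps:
$K = -10$ ($K = 156 - 166 = -10$)
$p = 18$ ($p = 8 - -10 = 8 + 10 = 18$)
$R = 87$ ($R = 3 \left(18 - -11\right) = 3 \left(18 + 11\right) = 3 \cdot 29 = 87$)
$\left(433 + K\right) R = \left(433 - 10\right) 87 = 423 \cdot 87 = 36801$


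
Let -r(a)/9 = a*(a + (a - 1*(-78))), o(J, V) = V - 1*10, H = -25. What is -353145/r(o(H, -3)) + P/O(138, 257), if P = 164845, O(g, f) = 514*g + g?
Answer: -20594101/369564 ≈ -55.725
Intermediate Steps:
o(J, V) = -10 + V (o(J, V) = V - 10 = -10 + V)
O(g, f) = 515*g
r(a) = -9*a*(78 + 2*a) (r(a) = -9*a*(a + (a - 1*(-78))) = -9*a*(a + (a + 78)) = -9*a*(a + (78 + a)) = -9*a*(78 + 2*a))
-353145/r(o(H, -3)) + P/O(138, 257) = -353145*(-1/(18*(-10 - 3)*(39 + (-10 - 3)))) + 164845/((515*138)) = -353145*1/(234*(39 - 13)) + 164845/71070 = -353145/((-18*(-13)*26)) + 164845*(1/71070) = -353145/6084 + 32969/14214 = -353145*1/6084 + 32969/14214 = -9055/156 + 32969/14214 = -20594101/369564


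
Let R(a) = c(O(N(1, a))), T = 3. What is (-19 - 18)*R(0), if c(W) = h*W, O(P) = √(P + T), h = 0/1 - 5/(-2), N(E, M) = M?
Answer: -185*√3/2 ≈ -160.21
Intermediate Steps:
h = 5/2 (h = 0*1 - 5*(-½) = 0 + 5/2 = 5/2 ≈ 2.5000)
O(P) = √(3 + P) (O(P) = √(P + 3) = √(3 + P))
c(W) = 5*W/2
R(a) = 5*√(3 + a)/2
(-19 - 18)*R(0) = (-19 - 18)*(5*√(3 + 0)/2) = -185*√3/2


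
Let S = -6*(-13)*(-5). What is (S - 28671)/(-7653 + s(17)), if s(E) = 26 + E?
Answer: 29061/7610 ≈ 3.8188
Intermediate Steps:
S = -390 (S = 78*(-5) = -390)
(S - 28671)/(-7653 + s(17)) = (-390 - 28671)/(-7653 + (26 + 17)) = -29061/(-7653 + 43) = -29061/(-7610) = -29061*(-1/7610) = 29061/7610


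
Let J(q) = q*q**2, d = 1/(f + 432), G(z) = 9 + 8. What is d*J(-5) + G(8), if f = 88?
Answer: 1743/104 ≈ 16.760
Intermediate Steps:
G(z) = 17
d = 1/520 (d = 1/(88 + 432) = 1/520 ≈ 0.0019231)
J(q) = q**3
d*J(-5) + G(8) = (1/520)*(-5)**3 + 17 = (1/520)*(-125) + 17 = -25/104 + 17 = 1743/104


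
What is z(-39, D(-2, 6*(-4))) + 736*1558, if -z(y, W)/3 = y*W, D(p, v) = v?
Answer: 1143880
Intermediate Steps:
z(y, W) = -3*W*y (z(y, W) = -3*y*W = -3*W*y)
z(-39, D(-2, 6*(-4))) + 736*1558 = -3*6*(-4)*(-39) + 736*1558 = -3*(-24)*(-39) + 1146688 = -2808 + 1146688 = 1143880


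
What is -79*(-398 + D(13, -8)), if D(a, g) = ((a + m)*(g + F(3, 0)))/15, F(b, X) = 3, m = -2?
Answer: 95195/3 ≈ 31732.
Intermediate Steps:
D(a, g) = (-2 + a)*(3 + g)/15 (D(a, g) = ((a - 2)*(g + 3))/15 = ((-2 + a)*(3 + g))*(1/15) = (-2 + a)*(3 + g)/15)
-79*(-398 + D(13, -8)) = -79*(-398 + (-2/5 - 2/15*(-8) + (1/5)*13 + (1/15)*13*(-8))) = -79*(-398 + (-2/5 + 16/15 + 13/5 - 104/15)) = -79*(-398 - 11/3) = -79*(-1205/3) = 95195/3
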